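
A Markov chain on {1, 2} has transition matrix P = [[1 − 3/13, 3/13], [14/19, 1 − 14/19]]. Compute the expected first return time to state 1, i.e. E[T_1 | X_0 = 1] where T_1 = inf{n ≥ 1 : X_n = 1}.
E[T_1 | X_0 = 1] = 1/π_1 = 239/182

For an irreducible recurrent Markov chain with stationary distribution π, E[T_i | X_0 = i] = 1/π_i (Kac's formula). Here π_1 = (14/19)/(3/13 + 14/19) = (14/19)/(239/247) = 182/239, so E[T_1 | X_0 = 1] = 1/π_1 = (3/13 + 14/19)/(14/19) = (239/247)/(14/19) = 239/182.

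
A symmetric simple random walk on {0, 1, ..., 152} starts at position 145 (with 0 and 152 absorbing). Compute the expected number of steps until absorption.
E[τ | X_0 = 145] = 1015

Let v_k = E[τ | X_0 = k]. Boundary: v_0 = v_152 = 0. Recurrence: v_k = 1 + (v_{k-1} + v_{k+1})/2 for 1 ≤ k ≤ 151. The particular solution to v_k − (v_{k-1} + v_{k+1})/2 = 1 is v_k = −k^2. Adding homogeneous solution A + B k and matching boundaries gives v_k = k (152 − k). Substituting k = 145: v_145 = 145 · 7 = 1015.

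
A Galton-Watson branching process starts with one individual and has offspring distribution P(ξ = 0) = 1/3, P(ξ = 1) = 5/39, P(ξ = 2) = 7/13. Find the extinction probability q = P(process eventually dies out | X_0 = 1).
q = 13/21

The pgf is f(s) = 1/3 + 5/39·s + 7/13·s². The extinction probability q is the smallest fixed point of f in [0, 1]. Setting s = f(s):
  7/13·s² + (5/39 − 1)·s + 1/3 = 0
  7/13·s² − (1/3 + 7/13)·s + 1/3 = 0
which factors as (s − 1)·(7/13·s − 1/3) = 0, giving roots s = 1 and s = (1/3)/(7/13) = 13/21.
Mean offspring μ = 5/39 + 2·7/13 = 47/39 > 1 (supercritical), so q < 1. The extinction probability is the smaller root: q = (1/3)/(7/13) = 13/21.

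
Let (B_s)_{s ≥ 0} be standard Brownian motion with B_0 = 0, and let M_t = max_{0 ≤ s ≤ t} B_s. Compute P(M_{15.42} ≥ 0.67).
P(M_{15.42} ≥ 0.67) = 2·P(B_{15.42} ≥ 0.67) = 2(1 − Φ(0.67/√15.42)) ≈ 0.8645

By the reflection principle for Brownian motion, P(M_t ≥ a) = 2 · P(B_t ≥ a) for a ≥ 0. Since B_t ~ N(0, t), P(B_t ≥ 0.67) = 1 − Φ(0.67/√t) = 1 − Φ(0.67/√15.42) = 1 − Φ(0.1706). So
  P(M_{15.42} ≥ 0.67) = 2(1 − Φ(0.1706)) ≈ 0.8645.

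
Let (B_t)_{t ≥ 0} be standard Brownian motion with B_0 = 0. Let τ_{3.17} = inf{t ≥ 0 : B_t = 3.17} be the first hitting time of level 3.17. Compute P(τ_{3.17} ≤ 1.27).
P(τ_{3.17} ≤ 1.27) = 2(1 − Φ(3.17/√1.27)) = 2(1 − Φ(2.8129)) ≈ 0.0049

By the reflection principle for standard BM, P(τ_b ≤ t) = 2 · P(B_t ≥ b). Since B_t ~ N(0, t), P(B_t ≥ 3.17) = 1 − Φ(3.17/√t) = 1 − Φ(3.17/√1.27) = 1 − Φ(2.8129) ≈ 0.00245. Doubling: P(τ_{3.17} ≤ 1.27) ≈ 2 · 0.00245 = 0.00490 ≈ 0.0049.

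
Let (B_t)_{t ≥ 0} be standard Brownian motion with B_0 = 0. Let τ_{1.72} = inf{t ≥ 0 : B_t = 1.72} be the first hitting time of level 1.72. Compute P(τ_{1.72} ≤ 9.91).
P(τ_{1.72} ≤ 9.91) = 2(1 − Φ(1.72/√9.91)) = 2(1 − Φ(0.5464)) ≈ 0.5848

By the reflection principle for standard BM, P(τ_b ≤ t) = 2 · P(B_t ≥ b). Since B_t ~ N(0, t), P(B_t ≥ 1.72) = 1 − Φ(1.72/√t) = 1 − Φ(1.72/√9.91) = 1 − Φ(0.5464) ≈ 0.29240. Doubling: P(τ_{1.72} ≤ 9.91) ≈ 2 · 0.29240 = 0.58480 ≈ 0.5848.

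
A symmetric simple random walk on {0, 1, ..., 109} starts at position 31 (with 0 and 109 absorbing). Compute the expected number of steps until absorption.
E[τ | X_0 = 31] = 2418

Let v_k = E[τ | X_0 = k]. Boundary: v_0 = v_109 = 0. Recurrence: v_k = 1 + (v_{k-1} + v_{k+1})/2 for 1 ≤ k ≤ 108. The particular solution to v_k − (v_{k-1} + v_{k+1})/2 = 1 is v_k = −k^2. Adding homogeneous solution A + B k and matching boundaries gives v_k = k (109 − k). Substituting k = 31: v_31 = 31 · 78 = 2418.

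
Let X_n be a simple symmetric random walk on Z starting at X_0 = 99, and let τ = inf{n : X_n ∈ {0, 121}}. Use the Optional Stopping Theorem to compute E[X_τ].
E[X_τ] = 99

X_n is a martingale and τ is a bounded-mean stopping time (indeed τ is finite a.s. with bounded expectation since the walk is in a bounded region). By the OST, E[X_τ] = E[X_0] = 99. Equivalently: E[X_τ] = 121 · P(hit 121 first) + 0 · P(hit 0 first) = 121 · (99/121) = 99.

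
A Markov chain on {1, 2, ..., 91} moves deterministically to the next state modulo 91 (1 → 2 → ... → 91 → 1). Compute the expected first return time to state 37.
E[T_37 | X_0 = 37] = 91

The chain cycles deterministically, so starting at state 37 it returns in exactly 91 steps. Equivalently, the stationary distribution is uniform π_j = 1/91 for every state j, so by Kac's formula E[T_37] = 1/π_37 = 91.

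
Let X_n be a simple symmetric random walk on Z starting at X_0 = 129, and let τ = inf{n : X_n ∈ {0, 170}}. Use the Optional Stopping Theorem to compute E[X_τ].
E[X_τ] = 129

X_n is a martingale and τ is a bounded-mean stopping time (indeed τ is finite a.s. with bounded expectation since the walk is in a bounded region). By the OST, E[X_τ] = E[X_0] = 129. Equivalently: E[X_τ] = 170 · P(hit 170 first) + 0 · P(hit 0 first) = 170 · (129/170) = 129.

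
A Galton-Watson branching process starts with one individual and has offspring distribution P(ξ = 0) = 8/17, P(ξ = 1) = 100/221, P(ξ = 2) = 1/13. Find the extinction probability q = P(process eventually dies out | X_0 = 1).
q = 1

Mean offspring μ = 0·8/17 + 1·100/221 + 2·1/13 = 134/221 ≤ 1. For μ ≤ 1 with offspring not concentrated at 1, the Galton-Watson process goes extinct almost surely, so q = 1.
(Algebraic check: The pgf is f(s) = 8/17 + 100/221·s + 1/13·s². The extinction probability q is the smallest fixed point of f in [0, 1]. Setting s = f(s):
  1/13·s² + (100/221 − 1)·s + 8/17 = 0
  1/13·s² − (8/17 + 1/13)·s + 8/17 = 0
which factors as (s − 1)·(1/13·s − 8/17) = 0, giving roots s = 1 and s = (8/17)/(1/13) = 104/17. Since 104/17 ≥ 1, the smallest root in [0, 1] is s = 1.)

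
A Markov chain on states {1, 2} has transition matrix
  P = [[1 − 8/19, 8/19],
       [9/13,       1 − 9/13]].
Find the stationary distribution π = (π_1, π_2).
π_1 = 171/275, π_2 = 104/275

Solve πP = π with π_1 + π_2 = 1. From πP = π: π_1 · (1 − 8/19) + π_2 · 9/13 = π_1 ⇒ π_2 · 9/13 = π_1 · 8/19 ⇒ π_2/π_1 = (8/19)/(9/13) = 104/171. Together with π_1 + π_2 = 1:
  π_1 = (9/13)/(8/19 + 9/13) = (9/13)/(275/247) = 171/275,
  π_2 = (8/19)/(8/19 + 9/13) = (8/19)/(275/247) = 104/275.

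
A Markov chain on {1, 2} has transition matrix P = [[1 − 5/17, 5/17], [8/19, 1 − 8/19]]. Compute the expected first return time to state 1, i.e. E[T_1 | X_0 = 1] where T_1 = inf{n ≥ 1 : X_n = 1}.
E[T_1 | X_0 = 1] = 1/π_1 = 231/136

For an irreducible recurrent Markov chain with stationary distribution π, E[T_i | X_0 = i] = 1/π_i (Kac's formula). Here π_1 = (8/19)/(5/17 + 8/19) = (8/19)/(231/323) = 136/231, so E[T_1 | X_0 = 1] = 1/π_1 = (5/17 + 8/19)/(8/19) = (231/323)/(8/19) = 231/136.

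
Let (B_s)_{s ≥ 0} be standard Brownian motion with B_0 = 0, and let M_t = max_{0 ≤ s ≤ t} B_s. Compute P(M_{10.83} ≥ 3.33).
P(M_{10.83} ≥ 3.33) = 2·P(B_{10.83} ≥ 3.33) = 2(1 − Φ(3.33/√10.83)) ≈ 0.3116

By the reflection principle for Brownian motion, P(M_t ≥ a) = 2 · P(B_t ≥ a) for a ≥ 0. Since B_t ~ N(0, t), P(B_t ≥ 3.33) = 1 − Φ(3.33/√t) = 1 − Φ(3.33/√10.83) = 1 − Φ(1.0119). So
  P(M_{10.83} ≥ 3.33) = 2(1 − Φ(1.0119)) ≈ 0.3116.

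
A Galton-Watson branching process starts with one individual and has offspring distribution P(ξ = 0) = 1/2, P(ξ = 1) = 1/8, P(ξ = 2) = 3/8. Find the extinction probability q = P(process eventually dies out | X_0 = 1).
q = 1

Mean offspring μ = 0·1/2 + 1·1/8 + 2·3/8 = 7/8 ≤ 1. For μ ≤ 1 with offspring not concentrated at 1, the Galton-Watson process goes extinct almost surely, so q = 1.
(Algebraic check: The pgf is f(s) = 1/2 + 1/8·s + 3/8·s². The extinction probability q is the smallest fixed point of f in [0, 1]. Setting s = f(s):
  3/8·s² + (1/8 − 1)·s + 1/2 = 0
  3/8·s² − (1/2 + 3/8)·s + 1/2 = 0
which factors as (s − 1)·(3/8·s − 1/2) = 0, giving roots s = 1 and s = (1/2)/(3/8) = 4/3. Since 4/3 ≥ 1, the smallest root in [0, 1] is s = 1.)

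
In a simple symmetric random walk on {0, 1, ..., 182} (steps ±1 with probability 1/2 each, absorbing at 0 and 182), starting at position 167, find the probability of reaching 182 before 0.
P(hit 182 before 0) = 167/182

Let u_k = P(hit 182 before 0 | start at k). Then u_0 = 0, u_182 = 1, and u_k = u_{k-1}/2 + u_{k+1}/2 for 1 ≤ k ≤ 181. This harmonic recurrence is solved by u_k = k/182, giving u_167 = 167/182.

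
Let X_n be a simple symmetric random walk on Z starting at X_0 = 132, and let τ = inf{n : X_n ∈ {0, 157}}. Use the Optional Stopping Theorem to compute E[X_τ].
E[X_τ] = 132

X_n is a martingale and τ is a bounded-mean stopping time (indeed τ is finite a.s. with bounded expectation since the walk is in a bounded region). By the OST, E[X_τ] = E[X_0] = 132. Equivalently: E[X_τ] = 157 · P(hit 157 first) + 0 · P(hit 0 first) = 157 · (132/157) = 132.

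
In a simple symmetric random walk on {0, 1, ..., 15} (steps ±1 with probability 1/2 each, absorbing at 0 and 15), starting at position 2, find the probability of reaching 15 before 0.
P(hit 15 before 0) = 2/15

Let u_k = P(hit 15 before 0 | start at k). Then u_0 = 0, u_15 = 1, and u_k = u_{k-1}/2 + u_{k+1}/2 for 1 ≤ k ≤ 14. This harmonic recurrence is solved by u_k = k/15, giving u_2 = 2/15.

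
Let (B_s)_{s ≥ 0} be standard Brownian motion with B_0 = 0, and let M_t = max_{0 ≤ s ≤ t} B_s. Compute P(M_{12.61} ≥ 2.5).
P(M_{12.61} ≥ 2.5) = 2·P(B_{12.61} ≥ 2.5) = 2(1 − Φ(2.5/√12.61)) ≈ 0.4814

By the reflection principle for Brownian motion, P(M_t ≥ a) = 2 · P(B_t ≥ a) for a ≥ 0. Since B_t ~ N(0, t), P(B_t ≥ 2.5) = 1 − Φ(2.5/√t) = 1 − Φ(2.5/√12.61) = 1 − Φ(0.7040). So
  P(M_{12.61} ≥ 2.5) = 2(1 − Φ(0.7040)) ≈ 0.4814.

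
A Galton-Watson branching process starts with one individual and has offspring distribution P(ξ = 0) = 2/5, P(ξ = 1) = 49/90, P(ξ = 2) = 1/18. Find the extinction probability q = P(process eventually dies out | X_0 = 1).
q = 1

Mean offspring μ = 0·2/5 + 1·49/90 + 2·1/18 = 59/90 ≤ 1. For μ ≤ 1 with offspring not concentrated at 1, the Galton-Watson process goes extinct almost surely, so q = 1.
(Algebraic check: The pgf is f(s) = 2/5 + 49/90·s + 1/18·s². The extinction probability q is the smallest fixed point of f in [0, 1]. Setting s = f(s):
  1/18·s² + (49/90 − 1)·s + 2/5 = 0
  1/18·s² − (2/5 + 1/18)·s + 2/5 = 0
which factors as (s − 1)·(1/18·s − 2/5) = 0, giving roots s = 1 and s = (2/5)/(1/18) = 36/5. Since 36/5 ≥ 1, the smallest root in [0, 1] is s = 1.)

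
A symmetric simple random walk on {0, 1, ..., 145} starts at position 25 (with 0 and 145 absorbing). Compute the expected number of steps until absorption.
E[τ | X_0 = 25] = 3000

Let v_k = E[τ | X_0 = k]. Boundary: v_0 = v_145 = 0. Recurrence: v_k = 1 + (v_{k-1} + v_{k+1})/2 for 1 ≤ k ≤ 144. The particular solution to v_k − (v_{k-1} + v_{k+1})/2 = 1 is v_k = −k^2. Adding homogeneous solution A + B k and matching boundaries gives v_k = k (145 − k). Substituting k = 25: v_25 = 25 · 120 = 3000.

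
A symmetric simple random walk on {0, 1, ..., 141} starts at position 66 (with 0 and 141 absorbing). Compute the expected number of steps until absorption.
E[τ | X_0 = 66] = 4950

Let v_k = E[τ | X_0 = k]. Boundary: v_0 = v_141 = 0. Recurrence: v_k = 1 + (v_{k-1} + v_{k+1})/2 for 1 ≤ k ≤ 140. The particular solution to v_k − (v_{k-1} + v_{k+1})/2 = 1 is v_k = −k^2. Adding homogeneous solution A + B k and matching boundaries gives v_k = k (141 − k). Substituting k = 66: v_66 = 66 · 75 = 4950.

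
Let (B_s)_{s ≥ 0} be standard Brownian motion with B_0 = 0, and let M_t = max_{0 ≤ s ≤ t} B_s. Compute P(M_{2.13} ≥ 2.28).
P(M_{2.13} ≥ 2.28) = 2·P(B_{2.13} ≥ 2.28) = 2(1 − Φ(2.28/√2.13)) ≈ 0.1182

By the reflection principle for Brownian motion, P(M_t ≥ a) = 2 · P(B_t ≥ a) for a ≥ 0. Since B_t ~ N(0, t), P(B_t ≥ 2.28) = 1 − Φ(2.28/√t) = 1 − Φ(2.28/√2.13) = 1 − Φ(1.5622). So
  P(M_{2.13} ≥ 2.28) = 2(1 − Φ(1.5622)) ≈ 0.1182.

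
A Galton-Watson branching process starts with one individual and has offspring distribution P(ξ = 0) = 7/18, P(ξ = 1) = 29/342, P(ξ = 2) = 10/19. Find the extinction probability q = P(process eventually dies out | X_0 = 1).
q = 133/180

The pgf is f(s) = 7/18 + 29/342·s + 10/19·s². The extinction probability q is the smallest fixed point of f in [0, 1]. Setting s = f(s):
  10/19·s² + (29/342 − 1)·s + 7/18 = 0
  10/19·s² − (7/18 + 10/19)·s + 7/18 = 0
which factors as (s − 1)·(10/19·s − 7/18) = 0, giving roots s = 1 and s = (7/18)/(10/19) = 133/180.
Mean offspring μ = 29/342 + 2·10/19 = 389/342 > 1 (supercritical), so q < 1. The extinction probability is the smaller root: q = (7/18)/(10/19) = 133/180.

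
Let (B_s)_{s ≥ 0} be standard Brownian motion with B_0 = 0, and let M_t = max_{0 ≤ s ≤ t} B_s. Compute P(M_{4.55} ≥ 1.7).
P(M_{4.55} ≥ 1.7) = 2·P(B_{4.55} ≥ 1.7) = 2(1 − Φ(1.7/√4.55)) ≈ 0.4255

By the reflection principle for Brownian motion, P(M_t ≥ a) = 2 · P(B_t ≥ a) for a ≥ 0. Since B_t ~ N(0, t), P(B_t ≥ 1.7) = 1 − Φ(1.7/√t) = 1 − Φ(1.7/√4.55) = 1 − Φ(0.7970). So
  P(M_{4.55} ≥ 1.7) = 2(1 − Φ(0.7970)) ≈ 0.4255.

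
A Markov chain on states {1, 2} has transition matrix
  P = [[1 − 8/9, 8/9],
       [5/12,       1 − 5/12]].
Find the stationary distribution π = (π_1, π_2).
π_1 = 15/47, π_2 = 32/47

Solve πP = π with π_1 + π_2 = 1. From πP = π: π_1 · (1 − 8/9) + π_2 · 5/12 = π_1 ⇒ π_2 · 5/12 = π_1 · 8/9 ⇒ π_2/π_1 = (8/9)/(5/12) = 32/15. Together with π_1 + π_2 = 1:
  π_1 = (5/12)/(8/9 + 5/12) = (5/12)/(47/36) = 15/47,
  π_2 = (8/9)/(8/9 + 5/12) = (8/9)/(47/36) = 32/47.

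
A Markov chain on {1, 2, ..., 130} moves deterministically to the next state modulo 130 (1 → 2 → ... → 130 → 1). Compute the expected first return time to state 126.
E[T_126 | X_0 = 126] = 130

The chain cycles deterministically, so starting at state 126 it returns in exactly 130 steps. Equivalently, the stationary distribution is uniform π_j = 1/130 for every state j, so by Kac's formula E[T_126] = 1/π_126 = 130.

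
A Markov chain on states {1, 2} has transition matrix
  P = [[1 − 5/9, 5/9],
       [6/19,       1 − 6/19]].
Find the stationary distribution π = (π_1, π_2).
π_1 = 54/149, π_2 = 95/149

Solve πP = π with π_1 + π_2 = 1. From πP = π: π_1 · (1 − 5/9) + π_2 · 6/19 = π_1 ⇒ π_2 · 6/19 = π_1 · 5/9 ⇒ π_2/π_1 = (5/9)/(6/19) = 95/54. Together with π_1 + π_2 = 1:
  π_1 = (6/19)/(5/9 + 6/19) = (6/19)/(149/171) = 54/149,
  π_2 = (5/9)/(5/9 + 6/19) = (5/9)/(149/171) = 95/149.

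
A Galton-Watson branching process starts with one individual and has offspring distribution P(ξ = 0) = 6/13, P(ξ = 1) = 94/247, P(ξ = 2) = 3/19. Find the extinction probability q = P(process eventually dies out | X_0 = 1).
q = 1

Mean offspring μ = 0·6/13 + 1·94/247 + 2·3/19 = 172/247 ≤ 1. For μ ≤ 1 with offspring not concentrated at 1, the Galton-Watson process goes extinct almost surely, so q = 1.
(Algebraic check: The pgf is f(s) = 6/13 + 94/247·s + 3/19·s². The extinction probability q is the smallest fixed point of f in [0, 1]. Setting s = f(s):
  3/19·s² + (94/247 − 1)·s + 6/13 = 0
  3/19·s² − (6/13 + 3/19)·s + 6/13 = 0
which factors as (s − 1)·(3/19·s − 6/13) = 0, giving roots s = 1 and s = (6/13)/(3/19) = 38/13. Since 38/13 ≥ 1, the smallest root in [0, 1] is s = 1.)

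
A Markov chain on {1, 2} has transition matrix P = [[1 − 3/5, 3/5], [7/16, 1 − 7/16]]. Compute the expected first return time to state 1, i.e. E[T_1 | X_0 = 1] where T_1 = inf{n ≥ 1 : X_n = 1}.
E[T_1 | X_0 = 1] = 1/π_1 = 83/35

For an irreducible recurrent Markov chain with stationary distribution π, E[T_i | X_0 = i] = 1/π_i (Kac's formula). Here π_1 = (7/16)/(3/5 + 7/16) = (7/16)/(83/80) = 35/83, so E[T_1 | X_0 = 1] = 1/π_1 = (3/5 + 7/16)/(7/16) = (83/80)/(7/16) = 83/35.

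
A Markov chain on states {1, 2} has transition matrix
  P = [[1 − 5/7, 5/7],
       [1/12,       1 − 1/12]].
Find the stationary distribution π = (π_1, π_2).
π_1 = 7/67, π_2 = 60/67

Solve πP = π with π_1 + π_2 = 1. From πP = π: π_1 · (1 − 5/7) + π_2 · 1/12 = π_1 ⇒ π_2 · 1/12 = π_1 · 5/7 ⇒ π_2/π_1 = (5/7)/(1/12) = 60/7. Together with π_1 + π_2 = 1:
  π_1 = (1/12)/(5/7 + 1/12) = (1/12)/(67/84) = 7/67,
  π_2 = (5/7)/(5/7 + 1/12) = (5/7)/(67/84) = 60/67.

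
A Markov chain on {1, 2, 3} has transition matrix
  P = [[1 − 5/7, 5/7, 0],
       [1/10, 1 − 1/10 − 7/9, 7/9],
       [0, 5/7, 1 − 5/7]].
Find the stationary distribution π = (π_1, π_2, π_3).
π = (63/1003, 450/1003, 490/1003)

This is a birth-death chain on three states, which satisfies detailed balance: π_1 · P_{12} = π_2 · P_{21} and π_2 · P_{23} = π_3 · P_{32}.
From π_1 · 5/7 = π_2 · 1/10: π_2/π_1 = (5/7)/(1/10) = 50/7.
From π_2 · 7/9 = π_3 · 5/7: π_3/π_2 = (7/9)/(5/7) = 49/45.
Take π_1 proportional to 1; then unnormalized π = (1, 50/7, 70/9). Normalize by dividing by the sum 1003/63:
  π = (63/1003, 450/1003, 490/1003).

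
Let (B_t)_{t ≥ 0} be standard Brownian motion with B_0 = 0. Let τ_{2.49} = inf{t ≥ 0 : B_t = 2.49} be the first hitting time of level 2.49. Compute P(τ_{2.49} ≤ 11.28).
P(τ_{2.49} ≤ 11.28) = 2(1 − Φ(2.49/√11.28)) = 2(1 − Φ(0.7414)) ≈ 0.4585

By the reflection principle for standard BM, P(τ_b ≤ t) = 2 · P(B_t ≥ b). Since B_t ~ N(0, t), P(B_t ≥ 2.49) = 1 − Φ(2.49/√t) = 1 − Φ(2.49/√11.28) = 1 − Φ(0.7414) ≈ 0.22923. Doubling: P(τ_{2.49} ≤ 11.28) ≈ 2 · 0.22923 = 0.45846 ≈ 0.4585.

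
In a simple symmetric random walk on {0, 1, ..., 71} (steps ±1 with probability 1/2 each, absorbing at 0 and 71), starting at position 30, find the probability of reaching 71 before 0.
P(hit 71 before 0) = 30/71

Let u_k = P(hit 71 before 0 | start at k). Then u_0 = 0, u_71 = 1, and u_k = u_{k-1}/2 + u_{k+1}/2 for 1 ≤ k ≤ 70. This harmonic recurrence is solved by u_k = k/71, giving u_30 = 30/71.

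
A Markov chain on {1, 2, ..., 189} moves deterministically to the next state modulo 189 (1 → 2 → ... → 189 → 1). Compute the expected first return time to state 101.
E[T_101 | X_0 = 101] = 189

The chain cycles deterministically, so starting at state 101 it returns in exactly 189 steps. Equivalently, the stationary distribution is uniform π_j = 1/189 for every state j, so by Kac's formula E[T_101] = 1/π_101 = 189.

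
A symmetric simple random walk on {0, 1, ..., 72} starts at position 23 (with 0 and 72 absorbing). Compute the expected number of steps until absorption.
E[τ | X_0 = 23] = 1127

Let v_k = E[τ | X_0 = k]. Boundary: v_0 = v_72 = 0. Recurrence: v_k = 1 + (v_{k-1} + v_{k+1})/2 for 1 ≤ k ≤ 71. The particular solution to v_k − (v_{k-1} + v_{k+1})/2 = 1 is v_k = −k^2. Adding homogeneous solution A + B k and matching boundaries gives v_k = k (72 − k). Substituting k = 23: v_23 = 23 · 49 = 1127.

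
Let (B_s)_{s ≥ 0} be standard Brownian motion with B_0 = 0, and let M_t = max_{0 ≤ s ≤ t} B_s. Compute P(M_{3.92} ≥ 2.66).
P(M_{3.92} ≥ 2.66) = 2·P(B_{3.92} ≥ 2.66) = 2(1 − Φ(2.66/√3.92)) ≈ 0.1791

By the reflection principle for Brownian motion, P(M_t ≥ a) = 2 · P(B_t ≥ a) for a ≥ 0. Since B_t ~ N(0, t), P(B_t ≥ 2.66) = 1 − Φ(2.66/√t) = 1 − Φ(2.66/√3.92) = 1 − Φ(1.3435). So
  P(M_{3.92} ≥ 2.66) = 2(1 − Φ(1.3435)) ≈ 0.1791.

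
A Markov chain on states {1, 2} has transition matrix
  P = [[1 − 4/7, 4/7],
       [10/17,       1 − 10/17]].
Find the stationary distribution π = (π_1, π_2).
π_1 = 35/69, π_2 = 34/69

Solve πP = π with π_1 + π_2 = 1. From πP = π: π_1 · (1 − 4/7) + π_2 · 10/17 = π_1 ⇒ π_2 · 10/17 = π_1 · 4/7 ⇒ π_2/π_1 = (4/7)/(10/17) = 34/35. Together with π_1 + π_2 = 1:
  π_1 = (10/17)/(4/7 + 10/17) = (10/17)/(138/119) = 35/69,
  π_2 = (4/7)/(4/7 + 10/17) = (4/7)/(138/119) = 34/69.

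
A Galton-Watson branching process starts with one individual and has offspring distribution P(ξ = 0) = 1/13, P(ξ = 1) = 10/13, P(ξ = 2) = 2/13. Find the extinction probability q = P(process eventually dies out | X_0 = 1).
q = 1/2

The pgf is f(s) = 1/13 + 10/13·s + 2/13·s². The extinction probability q is the smallest fixed point of f in [0, 1]. Setting s = f(s):
  2/13·s² + (10/13 − 1)·s + 1/13 = 0
  2/13·s² − (1/13 + 2/13)·s + 1/13 = 0
which factors as (s − 1)·(2/13·s − 1/13) = 0, giving roots s = 1 and s = (1/13)/(2/13) = 1/2.
Mean offspring μ = 10/13 + 2·2/13 = 14/13 > 1 (supercritical), so q < 1. The extinction probability is the smaller root: q = (1/13)/(2/13) = 1/2.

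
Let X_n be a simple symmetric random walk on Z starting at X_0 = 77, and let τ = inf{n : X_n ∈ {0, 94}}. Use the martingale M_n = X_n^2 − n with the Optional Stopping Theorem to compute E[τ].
E[τ] = 1309

M_n = X_n^2 − n is a martingale (since E[X_{n+1}^2 | F_n] = X_n^2 + 1). By OST (τ has finite mean in a bounded region), E[M_τ] = E[M_0] = X_0^2 − 0 = 77^2 = 5929. Also E[M_τ] = E[X_τ^2] − E[τ]. The walk exits at 0 or 94, with P(hit 94 first) = 77/94, so E[X_τ^2] = 94^2 · 77/94 + 0 = 7238. Thus E[τ] = E[X_τ^2] − E[M_τ] = 7238 − 5929 = 1309 = 77(94 − 77) = 1309.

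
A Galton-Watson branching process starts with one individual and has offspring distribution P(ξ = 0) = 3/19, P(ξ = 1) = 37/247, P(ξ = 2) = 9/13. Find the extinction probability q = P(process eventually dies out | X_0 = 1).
q = 13/57

The pgf is f(s) = 3/19 + 37/247·s + 9/13·s². The extinction probability q is the smallest fixed point of f in [0, 1]. Setting s = f(s):
  9/13·s² + (37/247 − 1)·s + 3/19 = 0
  9/13·s² − (3/19 + 9/13)·s + 3/19 = 0
which factors as (s − 1)·(9/13·s − 3/19) = 0, giving roots s = 1 and s = (3/19)/(9/13) = 13/57.
Mean offspring μ = 37/247 + 2·9/13 = 379/247 > 1 (supercritical), so q < 1. The extinction probability is the smaller root: q = (3/19)/(9/13) = 13/57.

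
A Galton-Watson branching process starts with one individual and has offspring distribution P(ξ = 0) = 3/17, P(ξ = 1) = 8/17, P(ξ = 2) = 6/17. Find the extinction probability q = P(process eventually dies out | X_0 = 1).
q = 1/2

The pgf is f(s) = 3/17 + 8/17·s + 6/17·s². The extinction probability q is the smallest fixed point of f in [0, 1]. Setting s = f(s):
  6/17·s² + (8/17 − 1)·s + 3/17 = 0
  6/17·s² − (3/17 + 6/17)·s + 3/17 = 0
which factors as (s − 1)·(6/17·s − 3/17) = 0, giving roots s = 1 and s = (3/17)/(6/17) = 1/2.
Mean offspring μ = 8/17 + 2·6/17 = 20/17 > 1 (supercritical), so q < 1. The extinction probability is the smaller root: q = (3/17)/(6/17) = 1/2.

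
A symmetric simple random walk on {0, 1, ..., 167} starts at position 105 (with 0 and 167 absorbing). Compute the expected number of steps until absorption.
E[τ | X_0 = 105] = 6510

Let v_k = E[τ | X_0 = k]. Boundary: v_0 = v_167 = 0. Recurrence: v_k = 1 + (v_{k-1} + v_{k+1})/2 for 1 ≤ k ≤ 166. The particular solution to v_k − (v_{k-1} + v_{k+1})/2 = 1 is v_k = −k^2. Adding homogeneous solution A + B k and matching boundaries gives v_k = k (167 − k). Substituting k = 105: v_105 = 105 · 62 = 6510.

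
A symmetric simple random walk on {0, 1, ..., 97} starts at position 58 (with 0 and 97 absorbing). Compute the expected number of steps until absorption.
E[τ | X_0 = 58] = 2262

Let v_k = E[τ | X_0 = k]. Boundary: v_0 = v_97 = 0. Recurrence: v_k = 1 + (v_{k-1} + v_{k+1})/2 for 1 ≤ k ≤ 96. The particular solution to v_k − (v_{k-1} + v_{k+1})/2 = 1 is v_k = −k^2. Adding homogeneous solution A + B k and matching boundaries gives v_k = k (97 − k). Substituting k = 58: v_58 = 58 · 39 = 2262.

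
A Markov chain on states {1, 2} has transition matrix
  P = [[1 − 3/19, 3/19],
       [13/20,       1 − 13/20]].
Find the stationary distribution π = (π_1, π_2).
π_1 = 247/307, π_2 = 60/307

Solve πP = π with π_1 + π_2 = 1. From πP = π: π_1 · (1 − 3/19) + π_2 · 13/20 = π_1 ⇒ π_2 · 13/20 = π_1 · 3/19 ⇒ π_2/π_1 = (3/19)/(13/20) = 60/247. Together with π_1 + π_2 = 1:
  π_1 = (13/20)/(3/19 + 13/20) = (13/20)/(307/380) = 247/307,
  π_2 = (3/19)/(3/19 + 13/20) = (3/19)/(307/380) = 60/307.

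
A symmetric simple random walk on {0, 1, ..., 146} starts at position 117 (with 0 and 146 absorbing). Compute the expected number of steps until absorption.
E[τ | X_0 = 117] = 3393

Let v_k = E[τ | X_0 = k]. Boundary: v_0 = v_146 = 0. Recurrence: v_k = 1 + (v_{k-1} + v_{k+1})/2 for 1 ≤ k ≤ 145. The particular solution to v_k − (v_{k-1} + v_{k+1})/2 = 1 is v_k = −k^2. Adding homogeneous solution A + B k and matching boundaries gives v_k = k (146 − k). Substituting k = 117: v_117 = 117 · 29 = 3393.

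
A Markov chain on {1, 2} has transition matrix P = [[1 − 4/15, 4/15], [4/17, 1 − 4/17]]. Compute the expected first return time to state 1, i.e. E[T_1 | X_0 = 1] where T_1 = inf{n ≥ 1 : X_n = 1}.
E[T_1 | X_0 = 1] = 1/π_1 = 32/15

For an irreducible recurrent Markov chain with stationary distribution π, E[T_i | X_0 = i] = 1/π_i (Kac's formula). Here π_1 = (4/17)/(4/15 + 4/17) = (4/17)/(128/255) = 15/32, so E[T_1 | X_0 = 1] = 1/π_1 = (4/15 + 4/17)/(4/17) = (128/255)/(4/17) = 32/15.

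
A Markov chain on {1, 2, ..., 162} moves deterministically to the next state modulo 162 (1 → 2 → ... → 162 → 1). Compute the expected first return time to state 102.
E[T_102 | X_0 = 102] = 162

The chain cycles deterministically, so starting at state 102 it returns in exactly 162 steps. Equivalently, the stationary distribution is uniform π_j = 1/162 for every state j, so by Kac's formula E[T_102] = 1/π_102 = 162.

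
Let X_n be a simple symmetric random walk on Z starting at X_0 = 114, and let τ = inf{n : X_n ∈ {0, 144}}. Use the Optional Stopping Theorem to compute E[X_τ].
E[X_τ] = 114

X_n is a martingale and τ is a bounded-mean stopping time (indeed τ is finite a.s. with bounded expectation since the walk is in a bounded region). By the OST, E[X_τ] = E[X_0] = 114. Equivalently: E[X_τ] = 144 · P(hit 144 first) + 0 · P(hit 0 first) = 144 · (114/144) = 114.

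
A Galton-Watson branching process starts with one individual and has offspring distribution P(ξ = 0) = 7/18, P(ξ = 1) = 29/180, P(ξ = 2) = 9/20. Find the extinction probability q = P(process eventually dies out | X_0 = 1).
q = 70/81

The pgf is f(s) = 7/18 + 29/180·s + 9/20·s². The extinction probability q is the smallest fixed point of f in [0, 1]. Setting s = f(s):
  9/20·s² + (29/180 − 1)·s + 7/18 = 0
  9/20·s² − (7/18 + 9/20)·s + 7/18 = 0
which factors as (s − 1)·(9/20·s − 7/18) = 0, giving roots s = 1 and s = (7/18)/(9/20) = 70/81.
Mean offspring μ = 29/180 + 2·9/20 = 191/180 > 1 (supercritical), so q < 1. The extinction probability is the smaller root: q = (7/18)/(9/20) = 70/81.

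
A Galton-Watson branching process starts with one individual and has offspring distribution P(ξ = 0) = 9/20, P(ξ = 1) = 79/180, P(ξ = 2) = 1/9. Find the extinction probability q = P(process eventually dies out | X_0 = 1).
q = 1

Mean offspring μ = 0·9/20 + 1·79/180 + 2·1/9 = 119/180 ≤ 1. For μ ≤ 1 with offspring not concentrated at 1, the Galton-Watson process goes extinct almost surely, so q = 1.
(Algebraic check: The pgf is f(s) = 9/20 + 79/180·s + 1/9·s². The extinction probability q is the smallest fixed point of f in [0, 1]. Setting s = f(s):
  1/9·s² + (79/180 − 1)·s + 9/20 = 0
  1/9·s² − (9/20 + 1/9)·s + 9/20 = 0
which factors as (s − 1)·(1/9·s − 9/20) = 0, giving roots s = 1 and s = (9/20)/(1/9) = 81/20. Since 81/20 ≥ 1, the smallest root in [0, 1] is s = 1.)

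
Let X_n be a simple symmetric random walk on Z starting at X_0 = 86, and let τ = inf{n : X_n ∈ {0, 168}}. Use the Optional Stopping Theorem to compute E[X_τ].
E[X_τ] = 86

X_n is a martingale and τ is a bounded-mean stopping time (indeed τ is finite a.s. with bounded expectation since the walk is in a bounded region). By the OST, E[X_τ] = E[X_0] = 86. Equivalently: E[X_τ] = 168 · P(hit 168 first) + 0 · P(hit 0 first) = 168 · (86/168) = 86.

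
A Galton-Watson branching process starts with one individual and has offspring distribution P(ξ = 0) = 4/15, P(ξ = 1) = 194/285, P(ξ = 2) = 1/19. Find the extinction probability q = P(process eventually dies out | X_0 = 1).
q = 1

Mean offspring μ = 0·4/15 + 1·194/285 + 2·1/19 = 224/285 ≤ 1. For μ ≤ 1 with offspring not concentrated at 1, the Galton-Watson process goes extinct almost surely, so q = 1.
(Algebraic check: The pgf is f(s) = 4/15 + 194/285·s + 1/19·s². The extinction probability q is the smallest fixed point of f in [0, 1]. Setting s = f(s):
  1/19·s² + (194/285 − 1)·s + 4/15 = 0
  1/19·s² − (4/15 + 1/19)·s + 4/15 = 0
which factors as (s − 1)·(1/19·s − 4/15) = 0, giving roots s = 1 and s = (4/15)/(1/19) = 76/15. Since 76/15 ≥ 1, the smallest root in [0, 1] is s = 1.)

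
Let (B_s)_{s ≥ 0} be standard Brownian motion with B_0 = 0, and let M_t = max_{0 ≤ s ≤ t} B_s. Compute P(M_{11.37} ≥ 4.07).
P(M_{11.37} ≥ 4.07) = 2·P(B_{11.37} ≥ 4.07) = 2(1 − Φ(4.07/√11.37)) ≈ 0.2274

By the reflection principle for Brownian motion, P(M_t ≥ a) = 2 · P(B_t ≥ a) for a ≥ 0. Since B_t ~ N(0, t), P(B_t ≥ 4.07) = 1 − Φ(4.07/√t) = 1 − Φ(4.07/√11.37) = 1 − Φ(1.2070). So
  P(M_{11.37} ≥ 4.07) = 2(1 − Φ(1.2070)) ≈ 0.2274.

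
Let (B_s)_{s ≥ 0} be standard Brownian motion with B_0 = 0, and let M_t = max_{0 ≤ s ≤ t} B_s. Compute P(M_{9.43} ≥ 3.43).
P(M_{9.43} ≥ 3.43) = 2·P(B_{9.43} ≥ 3.43) = 2(1 − Φ(3.43/√9.43)) ≈ 0.2640

By the reflection principle for Brownian motion, P(M_t ≥ a) = 2 · P(B_t ≥ a) for a ≥ 0. Since B_t ~ N(0, t), P(B_t ≥ 3.43) = 1 − Φ(3.43/√t) = 1 − Φ(3.43/√9.43) = 1 − Φ(1.1170). So
  P(M_{9.43} ≥ 3.43) = 2(1 − Φ(1.1170)) ≈ 0.2640.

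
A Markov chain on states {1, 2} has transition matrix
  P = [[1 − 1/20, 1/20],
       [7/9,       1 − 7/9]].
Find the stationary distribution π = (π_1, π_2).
π_1 = 140/149, π_2 = 9/149

Solve πP = π with π_1 + π_2 = 1. From πP = π: π_1 · (1 − 1/20) + π_2 · 7/9 = π_1 ⇒ π_2 · 7/9 = π_1 · 1/20 ⇒ π_2/π_1 = (1/20)/(7/9) = 9/140. Together with π_1 + π_2 = 1:
  π_1 = (7/9)/(1/20 + 7/9) = (7/9)/(149/180) = 140/149,
  π_2 = (1/20)/(1/20 + 7/9) = (1/20)/(149/180) = 9/149.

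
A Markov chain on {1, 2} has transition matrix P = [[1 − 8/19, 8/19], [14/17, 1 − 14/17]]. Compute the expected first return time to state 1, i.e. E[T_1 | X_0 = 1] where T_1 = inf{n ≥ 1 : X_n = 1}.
E[T_1 | X_0 = 1] = 1/π_1 = 201/133

For an irreducible recurrent Markov chain with stationary distribution π, E[T_i | X_0 = i] = 1/π_i (Kac's formula). Here π_1 = (14/17)/(8/19 + 14/17) = (14/17)/(402/323) = 133/201, so E[T_1 | X_0 = 1] = 1/π_1 = (8/19 + 14/17)/(14/17) = (402/323)/(14/17) = 201/133.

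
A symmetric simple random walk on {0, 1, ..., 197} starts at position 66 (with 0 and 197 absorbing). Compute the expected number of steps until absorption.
E[τ | X_0 = 66] = 8646

Let v_k = E[τ | X_0 = k]. Boundary: v_0 = v_197 = 0. Recurrence: v_k = 1 + (v_{k-1} + v_{k+1})/2 for 1 ≤ k ≤ 196. The particular solution to v_k − (v_{k-1} + v_{k+1})/2 = 1 is v_k = −k^2. Adding homogeneous solution A + B k and matching boundaries gives v_k = k (197 − k). Substituting k = 66: v_66 = 66 · 131 = 8646.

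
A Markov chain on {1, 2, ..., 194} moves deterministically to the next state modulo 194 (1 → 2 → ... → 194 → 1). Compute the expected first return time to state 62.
E[T_62 | X_0 = 62] = 194

The chain cycles deterministically, so starting at state 62 it returns in exactly 194 steps. Equivalently, the stationary distribution is uniform π_j = 1/194 for every state j, so by Kac's formula E[T_62] = 1/π_62 = 194.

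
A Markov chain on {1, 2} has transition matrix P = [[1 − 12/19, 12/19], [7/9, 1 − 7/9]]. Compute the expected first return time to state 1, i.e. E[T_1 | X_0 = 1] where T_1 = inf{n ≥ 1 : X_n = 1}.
E[T_1 | X_0 = 1] = 1/π_1 = 241/133

For an irreducible recurrent Markov chain with stationary distribution π, E[T_i | X_0 = i] = 1/π_i (Kac's formula). Here π_1 = (7/9)/(12/19 + 7/9) = (7/9)/(241/171) = 133/241, so E[T_1 | X_0 = 1] = 1/π_1 = (12/19 + 7/9)/(7/9) = (241/171)/(7/9) = 241/133.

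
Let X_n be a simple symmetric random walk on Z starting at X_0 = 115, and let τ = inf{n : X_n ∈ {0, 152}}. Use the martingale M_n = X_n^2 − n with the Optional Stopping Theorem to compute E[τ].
E[τ] = 4255

M_n = X_n^2 − n is a martingale (since E[X_{n+1}^2 | F_n] = X_n^2 + 1). By OST (τ has finite mean in a bounded region), E[M_τ] = E[M_0] = X_0^2 − 0 = 115^2 = 13225. Also E[M_τ] = E[X_τ^2] − E[τ]. The walk exits at 0 or 152, with P(hit 152 first) = 115/152, so E[X_τ^2] = 152^2 · 115/152 + 0 = 17480. Thus E[τ] = E[X_τ^2] − E[M_τ] = 17480 − 13225 = 4255 = 115(152 − 115) = 4255.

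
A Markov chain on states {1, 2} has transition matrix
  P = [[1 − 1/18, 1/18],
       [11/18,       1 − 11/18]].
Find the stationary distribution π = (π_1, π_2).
π_1 = 11/12, π_2 = 1/12

Solve πP = π with π_1 + π_2 = 1. From πP = π: π_1 · (1 − 1/18) + π_2 · 11/18 = π_1 ⇒ π_2 · 11/18 = π_1 · 1/18 ⇒ π_2/π_1 = (1/18)/(11/18) = 1/11. Together with π_1 + π_2 = 1:
  π_1 = (11/18)/(1/18 + 11/18) = (11/18)/(2/3) = 11/12,
  π_2 = (1/18)/(1/18 + 11/18) = (1/18)/(2/3) = 1/12.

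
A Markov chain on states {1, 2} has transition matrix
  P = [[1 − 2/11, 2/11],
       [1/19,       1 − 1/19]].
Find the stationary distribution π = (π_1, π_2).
π_1 = 11/49, π_2 = 38/49

Solve πP = π with π_1 + π_2 = 1. From πP = π: π_1 · (1 − 2/11) + π_2 · 1/19 = π_1 ⇒ π_2 · 1/19 = π_1 · 2/11 ⇒ π_2/π_1 = (2/11)/(1/19) = 38/11. Together with π_1 + π_2 = 1:
  π_1 = (1/19)/(2/11 + 1/19) = (1/19)/(49/209) = 11/49,
  π_2 = (2/11)/(2/11 + 1/19) = (2/11)/(49/209) = 38/49.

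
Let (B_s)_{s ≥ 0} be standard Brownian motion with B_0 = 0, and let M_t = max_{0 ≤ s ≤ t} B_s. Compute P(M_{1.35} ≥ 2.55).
P(M_{1.35} ≥ 2.55) = 2·P(B_{1.35} ≥ 2.55) = 2(1 − Φ(2.55/√1.35)) ≈ 0.0282

By the reflection principle for Brownian motion, P(M_t ≥ a) = 2 · P(B_t ≥ a) for a ≥ 0. Since B_t ~ N(0, t), P(B_t ≥ 2.55) = 1 − Φ(2.55/√t) = 1 − Φ(2.55/√1.35) = 1 − Φ(2.1947). So
  P(M_{1.35} ≥ 2.55) = 2(1 − Φ(2.1947)) ≈ 0.0282.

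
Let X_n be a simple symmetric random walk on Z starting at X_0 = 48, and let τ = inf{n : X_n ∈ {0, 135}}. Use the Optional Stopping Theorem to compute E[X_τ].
E[X_τ] = 48

X_n is a martingale and τ is a bounded-mean stopping time (indeed τ is finite a.s. with bounded expectation since the walk is in a bounded region). By the OST, E[X_τ] = E[X_0] = 48. Equivalently: E[X_τ] = 135 · P(hit 135 first) + 0 · P(hit 0 first) = 135 · (48/135) = 48.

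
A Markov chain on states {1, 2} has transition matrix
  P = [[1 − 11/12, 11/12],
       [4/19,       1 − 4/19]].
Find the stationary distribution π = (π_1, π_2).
π_1 = 48/257, π_2 = 209/257

Solve πP = π with π_1 + π_2 = 1. From πP = π: π_1 · (1 − 11/12) + π_2 · 4/19 = π_1 ⇒ π_2 · 4/19 = π_1 · 11/12 ⇒ π_2/π_1 = (11/12)/(4/19) = 209/48. Together with π_1 + π_2 = 1:
  π_1 = (4/19)/(11/12 + 4/19) = (4/19)/(257/228) = 48/257,
  π_2 = (11/12)/(11/12 + 4/19) = (11/12)/(257/228) = 209/257.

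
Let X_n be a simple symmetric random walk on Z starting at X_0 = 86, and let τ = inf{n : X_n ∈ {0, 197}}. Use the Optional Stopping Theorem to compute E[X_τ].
E[X_τ] = 86

X_n is a martingale and τ is a bounded-mean stopping time (indeed τ is finite a.s. with bounded expectation since the walk is in a bounded region). By the OST, E[X_τ] = E[X_0] = 86. Equivalently: E[X_τ] = 197 · P(hit 197 first) + 0 · P(hit 0 first) = 197 · (86/197) = 86.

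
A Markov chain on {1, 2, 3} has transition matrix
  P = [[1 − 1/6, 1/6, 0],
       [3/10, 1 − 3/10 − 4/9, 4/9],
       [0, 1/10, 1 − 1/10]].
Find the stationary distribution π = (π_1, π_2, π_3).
π = (81/326, 45/326, 100/163)

This is a birth-death chain on three states, which satisfies detailed balance: π_1 · P_{12} = π_2 · P_{21} and π_2 · P_{23} = π_3 · P_{32}.
From π_1 · 1/6 = π_2 · 3/10: π_2/π_1 = (1/6)/(3/10) = 5/9.
From π_2 · 4/9 = π_3 · 1/10: π_3/π_2 = (4/9)/(1/10) = 40/9.
Take π_1 proportional to 1; then unnormalized π = (1, 5/9, 200/81). Normalize by dividing by the sum 326/81:
  π = (81/326, 45/326, 100/163).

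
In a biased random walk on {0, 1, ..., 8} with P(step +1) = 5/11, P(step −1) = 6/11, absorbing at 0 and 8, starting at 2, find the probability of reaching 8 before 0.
P(hit 8 before 0) = (1 − (6/5)^2) / (1 − (6/5)^8) = 15625/117181

Let u_k denote P(reach 8 before 0 | start at k). Boundary: u_0 = 0, u_8 = 1. Recurrence: u_k = 5/11·u_{k+1} + 6/11·u_{k-1} for 1 ≤ k ≤ 7. Try u_k = A + B·r^k with r = q/p = (6/11)/(5/11) = 6/5. Substitution satisfies the recurrence; boundary conditions give:
  u_k = (1 − r^k) / (1 − r^N) = (1 − (6/5)^2) / (1 − (6/5)^8) = 15625/117181.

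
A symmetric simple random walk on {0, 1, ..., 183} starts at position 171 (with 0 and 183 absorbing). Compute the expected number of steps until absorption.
E[τ | X_0 = 171] = 2052

Let v_k = E[τ | X_0 = k]. Boundary: v_0 = v_183 = 0. Recurrence: v_k = 1 + (v_{k-1} + v_{k+1})/2 for 1 ≤ k ≤ 182. The particular solution to v_k − (v_{k-1} + v_{k+1})/2 = 1 is v_k = −k^2. Adding homogeneous solution A + B k and matching boundaries gives v_k = k (183 − k). Substituting k = 171: v_171 = 171 · 12 = 2052.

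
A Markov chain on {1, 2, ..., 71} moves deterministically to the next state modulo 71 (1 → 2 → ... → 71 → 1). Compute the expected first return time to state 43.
E[T_43 | X_0 = 43] = 71

The chain cycles deterministically, so starting at state 43 it returns in exactly 71 steps. Equivalently, the stationary distribution is uniform π_j = 1/71 for every state j, so by Kac's formula E[T_43] = 1/π_43 = 71.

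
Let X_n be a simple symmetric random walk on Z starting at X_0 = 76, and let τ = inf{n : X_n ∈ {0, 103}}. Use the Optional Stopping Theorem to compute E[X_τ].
E[X_τ] = 76

X_n is a martingale and τ is a bounded-mean stopping time (indeed τ is finite a.s. with bounded expectation since the walk is in a bounded region). By the OST, E[X_τ] = E[X_0] = 76. Equivalently: E[X_τ] = 103 · P(hit 103 first) + 0 · P(hit 0 first) = 103 · (76/103) = 76.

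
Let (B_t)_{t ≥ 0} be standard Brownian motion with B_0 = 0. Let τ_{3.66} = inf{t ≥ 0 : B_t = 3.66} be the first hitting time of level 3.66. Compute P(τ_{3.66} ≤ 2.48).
P(τ_{3.66} ≤ 2.48) = 2(1 − Φ(3.66/√2.48)) = 2(1 − Φ(2.3241)) ≈ 0.0201

By the reflection principle for standard BM, P(τ_b ≤ t) = 2 · P(B_t ≥ b). Since B_t ~ N(0, t), P(B_t ≥ 3.66) = 1 − Φ(3.66/√t) = 1 − Φ(3.66/√2.48) = 1 − Φ(2.3241) ≈ 0.01006. Doubling: P(τ_{3.66} ≤ 2.48) ≈ 2 · 0.01006 = 0.02012 ≈ 0.0201.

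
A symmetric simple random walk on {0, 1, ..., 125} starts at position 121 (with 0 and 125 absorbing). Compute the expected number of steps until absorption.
E[τ | X_0 = 121] = 484

Let v_k = E[τ | X_0 = k]. Boundary: v_0 = v_125 = 0. Recurrence: v_k = 1 + (v_{k-1} + v_{k+1})/2 for 1 ≤ k ≤ 124. The particular solution to v_k − (v_{k-1} + v_{k+1})/2 = 1 is v_k = −k^2. Adding homogeneous solution A + B k and matching boundaries gives v_k = k (125 − k). Substituting k = 121: v_121 = 121 · 4 = 484.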